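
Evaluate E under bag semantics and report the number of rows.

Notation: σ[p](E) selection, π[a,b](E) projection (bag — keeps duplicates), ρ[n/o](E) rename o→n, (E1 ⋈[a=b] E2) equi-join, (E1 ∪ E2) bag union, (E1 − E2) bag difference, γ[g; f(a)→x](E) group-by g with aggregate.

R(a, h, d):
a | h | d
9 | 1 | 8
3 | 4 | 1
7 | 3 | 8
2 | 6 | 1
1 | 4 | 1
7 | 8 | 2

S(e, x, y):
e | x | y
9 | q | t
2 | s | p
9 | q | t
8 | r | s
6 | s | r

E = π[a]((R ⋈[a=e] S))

Subexpression sizes:
  R → 6
  S → 5
  (R ⋈[a=e] S) → 3
  π[a]((R ⋈[a=e] S)) → 3

|E| = 3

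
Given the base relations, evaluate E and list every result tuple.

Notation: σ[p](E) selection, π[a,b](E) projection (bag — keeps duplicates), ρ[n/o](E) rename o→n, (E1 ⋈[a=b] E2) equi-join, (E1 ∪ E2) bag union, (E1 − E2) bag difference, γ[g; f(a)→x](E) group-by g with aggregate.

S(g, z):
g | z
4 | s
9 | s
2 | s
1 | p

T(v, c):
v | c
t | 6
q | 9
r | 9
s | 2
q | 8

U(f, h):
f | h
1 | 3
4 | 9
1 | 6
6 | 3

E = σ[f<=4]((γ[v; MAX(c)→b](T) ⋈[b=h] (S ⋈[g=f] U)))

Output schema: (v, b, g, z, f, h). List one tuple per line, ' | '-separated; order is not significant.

Stepwise |·|:
  T → 5
  γ[v; MAX(c)→b](T) → 4
  S → 4
  U → 4
  (S ⋈[g=f] U) → 3
  (γ[v; MAX(c)→b](T) ⋈[b=h] (S ⋈[g=f] U)) → 3
  σ[f<=4]((γ[v; MAX(c)→b](T) ⋈[b=h] (S ⋈[g=f] U))) → 3

== RESULT ==
v | b | g | z | f | h
q | 9 | 4 | s | 4 | 9
r | 9 | 4 | s | 4 | 9
t | 6 | 1 | p | 1 | 6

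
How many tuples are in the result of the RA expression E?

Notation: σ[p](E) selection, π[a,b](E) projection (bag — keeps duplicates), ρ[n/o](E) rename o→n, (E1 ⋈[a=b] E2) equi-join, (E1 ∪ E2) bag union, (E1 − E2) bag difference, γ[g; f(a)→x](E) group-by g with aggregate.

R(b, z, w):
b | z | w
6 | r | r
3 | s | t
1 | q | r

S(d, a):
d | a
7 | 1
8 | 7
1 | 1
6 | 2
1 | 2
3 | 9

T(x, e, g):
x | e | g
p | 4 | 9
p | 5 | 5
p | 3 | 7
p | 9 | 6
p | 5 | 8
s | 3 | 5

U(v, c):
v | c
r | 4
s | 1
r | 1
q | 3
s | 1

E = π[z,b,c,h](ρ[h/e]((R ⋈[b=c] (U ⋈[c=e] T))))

Stepwise |·|:
  R → 3
  U → 5
  T → 6
  (U ⋈[c=e] T) → 3
  (R ⋈[b=c] (U ⋈[c=e] T)) → 2
  ρ[h/e]((R ⋈[b=c] (U ⋈[c=e] T))) → 2
  π[z,b,c,h](ρ[h/e]((R ⋈[b=c] (U ⋈[c=e] T)))) → 2

|E| = 2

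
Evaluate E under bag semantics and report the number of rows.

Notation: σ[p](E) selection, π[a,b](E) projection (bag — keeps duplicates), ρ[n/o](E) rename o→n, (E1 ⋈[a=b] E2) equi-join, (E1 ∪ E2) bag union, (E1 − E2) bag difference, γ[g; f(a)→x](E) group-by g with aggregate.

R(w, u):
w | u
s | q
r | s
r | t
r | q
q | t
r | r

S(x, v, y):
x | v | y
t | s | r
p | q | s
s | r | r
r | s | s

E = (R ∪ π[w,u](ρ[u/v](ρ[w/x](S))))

Per-node cardinality:
  R → 6
  S → 4
  ρ[w/x](S) → 4
  ρ[u/v](ρ[w/x](S)) → 4
  π[w,u](ρ[u/v](ρ[w/x](S))) → 4
  (R ∪ π[w,u](ρ[u/v](ρ[w/x](S)))) → 10

|E| = 10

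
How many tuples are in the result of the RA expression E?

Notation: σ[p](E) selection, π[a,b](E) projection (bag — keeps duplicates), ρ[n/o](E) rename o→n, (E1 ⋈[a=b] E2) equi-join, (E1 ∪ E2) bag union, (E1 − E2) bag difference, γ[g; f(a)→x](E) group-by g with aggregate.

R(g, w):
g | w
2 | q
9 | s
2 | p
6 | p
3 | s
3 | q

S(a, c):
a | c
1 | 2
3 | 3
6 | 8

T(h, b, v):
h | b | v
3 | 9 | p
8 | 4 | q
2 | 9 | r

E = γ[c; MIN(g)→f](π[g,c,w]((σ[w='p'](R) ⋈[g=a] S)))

Stepwise |·|:
  R → 6
  σ[w='p'](R) → 2
  S → 3
  (σ[w='p'](R) ⋈[g=a] S) → 1
  π[g,c,w]((σ[w='p'](R) ⋈[g=a] S)) → 1
  γ[c; MIN(g)→f](π[g,c,w]((σ[w='p'](R) ⋈[g=a] S))) → 1

|E| = 1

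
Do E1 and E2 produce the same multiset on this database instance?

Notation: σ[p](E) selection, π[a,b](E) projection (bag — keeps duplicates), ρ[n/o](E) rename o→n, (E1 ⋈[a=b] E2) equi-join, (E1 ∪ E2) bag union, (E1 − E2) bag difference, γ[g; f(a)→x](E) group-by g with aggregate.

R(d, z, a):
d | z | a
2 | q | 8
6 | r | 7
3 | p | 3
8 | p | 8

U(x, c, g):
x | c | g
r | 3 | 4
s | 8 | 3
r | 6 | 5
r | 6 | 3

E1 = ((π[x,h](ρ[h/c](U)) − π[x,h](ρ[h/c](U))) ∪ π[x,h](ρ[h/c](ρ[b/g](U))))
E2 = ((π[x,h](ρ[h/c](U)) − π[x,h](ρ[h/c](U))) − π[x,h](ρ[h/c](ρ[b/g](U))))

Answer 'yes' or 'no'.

E1 row counts bottom-up:
  U → 4
  ρ[h/c](U) → 4
  π[x,h](ρ[h/c](U)) → 4
  U → 4
  ρ[h/c](U) → 4
  π[x,h](ρ[h/c](U)) → 4
  (π[x,h](ρ[h/c](U)) − π[x,h](ρ[h/c](U))) → 0
  U → 4
  ρ[b/g](U) → 4
  ρ[h/c](ρ[b/g](U)) → 4
  π[x,h](ρ[h/c](ρ[b/g](U))) → 4
  ((π[x,h](ρ[h/c](U)) − π[x,h](ρ[h/c](U))) ∪ π[x,h](ρ[h/c](ρ[b/g](U)))) → 4
E2 row counts bottom-up:
  U → 4
  ρ[h/c](U) → 4
  π[x,h](ρ[h/c](U)) → 4
  U → 4
  ρ[h/c](U) → 4
  π[x,h](ρ[h/c](U)) → 4
  (π[x,h](ρ[h/c](U)) − π[x,h](ρ[h/c](U))) → 0
  U → 4
  ρ[b/g](U) → 4
  ρ[h/c](ρ[b/g](U)) → 4
  π[x,h](ρ[h/c](ρ[b/g](U))) → 4
  ((π[x,h](ρ[h/c](U)) − π[x,h](ρ[h/c](U))) − π[x,h](ρ[h/c](ρ[b/g](U)))) → 0

E1 result:
x | h
r | 3
r | 6
r | 6
s | 8
E2 result:
x | h
(0 rows)
Witness: ('r', 3) appears 1× in E1 but 0× in E2.

no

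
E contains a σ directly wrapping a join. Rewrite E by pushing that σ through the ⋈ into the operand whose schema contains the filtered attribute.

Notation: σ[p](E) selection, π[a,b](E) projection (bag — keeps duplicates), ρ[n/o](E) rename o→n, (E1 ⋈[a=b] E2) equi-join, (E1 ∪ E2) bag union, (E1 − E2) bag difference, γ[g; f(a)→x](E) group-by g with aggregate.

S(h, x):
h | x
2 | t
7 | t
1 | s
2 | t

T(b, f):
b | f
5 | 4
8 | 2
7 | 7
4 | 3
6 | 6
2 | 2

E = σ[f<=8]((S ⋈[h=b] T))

σ filters on f, owned by the right side.
E' = (S ⋈[h=b] σ[f<=8](T))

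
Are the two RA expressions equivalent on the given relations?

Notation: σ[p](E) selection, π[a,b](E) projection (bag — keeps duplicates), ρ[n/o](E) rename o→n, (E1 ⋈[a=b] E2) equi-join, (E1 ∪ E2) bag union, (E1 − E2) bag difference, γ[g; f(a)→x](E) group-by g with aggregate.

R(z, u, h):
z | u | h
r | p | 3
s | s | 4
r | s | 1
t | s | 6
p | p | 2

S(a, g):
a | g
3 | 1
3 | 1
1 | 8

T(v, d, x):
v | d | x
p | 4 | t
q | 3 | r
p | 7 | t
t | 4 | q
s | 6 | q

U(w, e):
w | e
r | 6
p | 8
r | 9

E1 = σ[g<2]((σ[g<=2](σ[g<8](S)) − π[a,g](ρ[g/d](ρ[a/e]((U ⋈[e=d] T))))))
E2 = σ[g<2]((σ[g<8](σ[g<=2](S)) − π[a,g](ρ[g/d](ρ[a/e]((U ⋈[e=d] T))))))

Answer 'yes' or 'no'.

E1 per-node cardinality:
  S → 3
  σ[g<8](S) → 2
  σ[g<=2](σ[g<8](S)) → 2
  U → 3
  T → 5
  (U ⋈[e=d] T) → 1
  ρ[a/e]((U ⋈[e=d] T)) → 1
  ρ[g/d](ρ[a/e]((U ⋈[e=d] T))) → 1
  π[a,g](ρ[g/d](ρ[a/e]((U ⋈[e=d] T)))) → 1
  (σ[g<=2](σ[g<8](S)) − π[a,g](ρ[g/d](ρ[a/e]((U ⋈[e=d] T))))) → 2
  σ[g<2]((σ[g<=2](σ[g<8](S)) − π[a,g](ρ[g/d](ρ[a/e]((U ⋈[e=d] T)))))) → 2
E2 per-node cardinality:
  S → 3
  σ[g<=2](S) → 2
  σ[g<8](σ[g<=2](S)) → 2
  U → 3
  T → 5
  (U ⋈[e=d] T) → 1
  ρ[a/e]((U ⋈[e=d] T)) → 1
  ρ[g/d](ρ[a/e]((U ⋈[e=d] T))) → 1
  π[a,g](ρ[g/d](ρ[a/e]((U ⋈[e=d] T)))) → 1
  (σ[g<8](σ[g<=2](S)) − π[a,g](ρ[g/d](ρ[a/e]((U ⋈[e=d] T))))) → 2
  σ[g<2]((σ[g<8](σ[g<=2](S)) − π[a,g](ρ[g/d](ρ[a/e]((U ⋈[e=d] T)))))) → 2

E1 and E2 produce the same multiset:
a | g
3 | 1
3 | 1

yes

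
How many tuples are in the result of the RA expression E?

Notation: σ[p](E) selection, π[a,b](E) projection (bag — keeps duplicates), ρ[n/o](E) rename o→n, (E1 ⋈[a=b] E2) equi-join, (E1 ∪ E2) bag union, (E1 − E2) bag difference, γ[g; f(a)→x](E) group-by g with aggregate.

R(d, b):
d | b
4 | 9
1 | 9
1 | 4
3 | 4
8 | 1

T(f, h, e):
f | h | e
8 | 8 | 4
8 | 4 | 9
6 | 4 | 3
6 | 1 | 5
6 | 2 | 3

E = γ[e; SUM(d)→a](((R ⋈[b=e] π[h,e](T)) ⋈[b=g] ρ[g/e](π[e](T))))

Row counts bottom-up:
  R → 5
  T → 5
  π[h,e](T) → 5
  (R ⋈[b=e] π[h,e](T)) → 4
  T → 5
  π[e](T) → 5
  ρ[g/e](π[e](T)) → 5
  ((R ⋈[b=e] π[h,e](T)) ⋈[b=g] ρ[g/e](π[e](T))) → 4
  γ[e; SUM(d)→a](((R ⋈[b=e] π[h,e](T)) ⋈[b=g] ρ[g/e](π[e](T)))) → 2

|E| = 2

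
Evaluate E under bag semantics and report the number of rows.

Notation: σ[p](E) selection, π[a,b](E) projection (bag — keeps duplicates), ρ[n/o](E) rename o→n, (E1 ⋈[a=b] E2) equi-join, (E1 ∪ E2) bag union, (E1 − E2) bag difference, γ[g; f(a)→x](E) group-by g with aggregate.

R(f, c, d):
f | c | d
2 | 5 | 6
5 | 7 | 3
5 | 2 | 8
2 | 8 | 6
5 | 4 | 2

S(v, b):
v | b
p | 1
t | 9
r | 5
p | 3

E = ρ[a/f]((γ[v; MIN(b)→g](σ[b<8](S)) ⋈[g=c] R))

Per-node cardinality:
  S → 4
  σ[b<8](S) → 3
  γ[v; MIN(b)→g](σ[b<8](S)) → 2
  R → 5
  (γ[v; MIN(b)→g](σ[b<8](S)) ⋈[g=c] R) → 1
  ρ[a/f]((γ[v; MIN(b)→g](σ[b<8](S)) ⋈[g=c] R)) → 1

|E| = 1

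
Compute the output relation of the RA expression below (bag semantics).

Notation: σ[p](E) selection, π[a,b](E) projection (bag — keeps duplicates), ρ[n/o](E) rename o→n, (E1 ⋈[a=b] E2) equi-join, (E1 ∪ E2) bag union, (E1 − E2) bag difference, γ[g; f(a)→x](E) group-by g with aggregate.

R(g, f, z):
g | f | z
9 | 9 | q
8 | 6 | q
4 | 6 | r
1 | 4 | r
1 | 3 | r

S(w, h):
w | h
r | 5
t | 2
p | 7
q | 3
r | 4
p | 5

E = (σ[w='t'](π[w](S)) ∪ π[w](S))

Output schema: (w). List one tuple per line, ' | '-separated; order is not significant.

Per-node cardinality:
  S → 6
  π[w](S) → 6
  σ[w='t'](π[w](S)) → 1
  S → 6
  π[w](S) → 6
  (σ[w='t'](π[w](S)) ∪ π[w](S)) → 7

== RESULT ==
w
p
p
q
r
r
t
t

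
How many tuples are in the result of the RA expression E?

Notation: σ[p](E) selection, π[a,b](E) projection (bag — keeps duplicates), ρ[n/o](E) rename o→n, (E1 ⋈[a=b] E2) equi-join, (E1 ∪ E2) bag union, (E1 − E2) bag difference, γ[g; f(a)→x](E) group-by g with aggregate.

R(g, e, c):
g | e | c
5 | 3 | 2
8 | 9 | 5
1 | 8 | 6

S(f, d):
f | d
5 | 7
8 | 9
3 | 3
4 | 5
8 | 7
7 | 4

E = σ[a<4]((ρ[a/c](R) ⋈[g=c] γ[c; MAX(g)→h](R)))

Subexpression sizes:
  R → 3
  ρ[a/c](R) → 3
  R → 3
  γ[c; MAX(g)→h](R) → 3
  (ρ[a/c](R) ⋈[g=c] γ[c; MAX(g)→h](R)) → 1
  σ[a<4]((ρ[a/c](R) ⋈[g=c] γ[c; MAX(g)→h](R))) → 1

|E| = 1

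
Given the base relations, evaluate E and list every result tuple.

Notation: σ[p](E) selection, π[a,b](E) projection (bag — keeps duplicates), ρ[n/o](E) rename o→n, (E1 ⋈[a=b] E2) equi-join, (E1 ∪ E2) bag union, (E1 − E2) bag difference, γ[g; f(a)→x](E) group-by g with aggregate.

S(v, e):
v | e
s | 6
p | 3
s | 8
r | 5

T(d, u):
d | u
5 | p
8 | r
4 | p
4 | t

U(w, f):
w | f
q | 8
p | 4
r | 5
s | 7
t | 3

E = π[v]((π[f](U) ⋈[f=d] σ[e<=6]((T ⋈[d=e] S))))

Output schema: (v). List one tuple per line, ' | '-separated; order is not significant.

Stepwise |·|:
  U → 5
  π[f](U) → 5
  T → 4
  S → 4
  (T ⋈[d=e] S) → 2
  σ[e<=6]((T ⋈[d=e] S)) → 1
  (π[f](U) ⋈[f=d] σ[e<=6]((T ⋈[d=e] S))) → 1
  π[v]((π[f](U) ⋈[f=d] σ[e<=6]((T ⋈[d=e] S)))) → 1

== RESULT ==
v
r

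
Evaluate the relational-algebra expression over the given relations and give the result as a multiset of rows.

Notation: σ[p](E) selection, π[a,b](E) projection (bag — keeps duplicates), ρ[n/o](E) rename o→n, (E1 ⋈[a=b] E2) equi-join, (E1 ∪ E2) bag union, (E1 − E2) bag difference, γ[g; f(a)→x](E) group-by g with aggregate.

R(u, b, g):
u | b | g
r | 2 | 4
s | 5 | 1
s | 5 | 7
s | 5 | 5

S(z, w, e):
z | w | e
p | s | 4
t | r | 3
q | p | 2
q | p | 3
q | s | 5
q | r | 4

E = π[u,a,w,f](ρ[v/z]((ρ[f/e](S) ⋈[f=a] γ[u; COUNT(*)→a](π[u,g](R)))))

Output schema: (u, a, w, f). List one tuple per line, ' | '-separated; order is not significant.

Row counts bottom-up:
  S → 6
  ρ[f/e](S) → 6
  R → 4
  π[u,g](R) → 4
  γ[u; COUNT(*)→a](π[u,g](R)) → 2
  (ρ[f/e](S) ⋈[f=a] γ[u; COUNT(*)→a](π[u,g](R))) → 2
  ρ[v/z]((ρ[f/e](S) ⋈[f=a] γ[u; COUNT(*)→a](π[u,g](R)))) → 2
  π[u,a,w,f](ρ[v/z]((ρ[f/e](S) ⋈[f=a] γ[u; COUNT(*)→a](π[u,g](R))))) → 2

== RESULT ==
u | a | w | f
s | 3 | p | 3
s | 3 | r | 3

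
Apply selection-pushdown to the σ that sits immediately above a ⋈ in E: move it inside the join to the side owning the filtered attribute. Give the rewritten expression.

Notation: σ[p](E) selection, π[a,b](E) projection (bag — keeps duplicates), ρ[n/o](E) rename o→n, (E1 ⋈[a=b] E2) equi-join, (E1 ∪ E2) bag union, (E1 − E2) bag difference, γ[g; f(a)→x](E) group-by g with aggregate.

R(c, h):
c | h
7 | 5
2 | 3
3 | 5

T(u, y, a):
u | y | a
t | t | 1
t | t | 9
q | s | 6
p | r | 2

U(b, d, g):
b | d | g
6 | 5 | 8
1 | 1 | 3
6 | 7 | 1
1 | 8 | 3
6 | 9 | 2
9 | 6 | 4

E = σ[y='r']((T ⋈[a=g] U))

σ filters on y, owned by the left side.
E' = (σ[y='r'](T) ⋈[a=g] U)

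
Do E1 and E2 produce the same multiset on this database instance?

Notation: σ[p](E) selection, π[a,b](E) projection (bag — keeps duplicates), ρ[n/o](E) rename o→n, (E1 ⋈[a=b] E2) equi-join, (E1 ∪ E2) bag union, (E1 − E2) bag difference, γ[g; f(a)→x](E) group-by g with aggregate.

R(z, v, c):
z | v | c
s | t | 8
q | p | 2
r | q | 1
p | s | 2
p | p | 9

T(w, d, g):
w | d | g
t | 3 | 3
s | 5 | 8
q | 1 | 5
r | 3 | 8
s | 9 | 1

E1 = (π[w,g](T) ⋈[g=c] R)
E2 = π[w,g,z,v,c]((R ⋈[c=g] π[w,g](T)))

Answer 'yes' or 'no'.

E1 row counts bottom-up:
  T → 5
  π[w,g](T) → 5
  R → 5
  (π[w,g](T) ⋈[g=c] R) → 3
E2 row counts bottom-up:
  R → 5
  T → 5
  π[w,g](T) → 5
  (R ⋈[c=g] π[w,g](T)) → 3
  π[w,g,z,v,c]((R ⋈[c=g] π[w,g](T))) → 3

E1 and E2 produce the same multiset:
w | g | z | v | c
r | 8 | s | t | 8
s | 1 | r | q | 1
s | 8 | s | t | 8

yes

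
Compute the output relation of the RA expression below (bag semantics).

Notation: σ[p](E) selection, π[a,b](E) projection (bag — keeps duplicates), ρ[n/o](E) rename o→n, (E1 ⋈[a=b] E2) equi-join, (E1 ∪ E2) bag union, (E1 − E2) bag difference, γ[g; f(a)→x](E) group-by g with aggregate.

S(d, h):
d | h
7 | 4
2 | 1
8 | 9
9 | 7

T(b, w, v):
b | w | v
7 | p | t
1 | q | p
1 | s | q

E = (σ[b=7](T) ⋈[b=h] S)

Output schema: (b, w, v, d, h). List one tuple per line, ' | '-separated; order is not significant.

Subexpression sizes:
  T → 3
  σ[b=7](T) → 1
  S → 4
  (σ[b=7](T) ⋈[b=h] S) → 1

== RESULT ==
b | w | v | d | h
7 | p | t | 9 | 7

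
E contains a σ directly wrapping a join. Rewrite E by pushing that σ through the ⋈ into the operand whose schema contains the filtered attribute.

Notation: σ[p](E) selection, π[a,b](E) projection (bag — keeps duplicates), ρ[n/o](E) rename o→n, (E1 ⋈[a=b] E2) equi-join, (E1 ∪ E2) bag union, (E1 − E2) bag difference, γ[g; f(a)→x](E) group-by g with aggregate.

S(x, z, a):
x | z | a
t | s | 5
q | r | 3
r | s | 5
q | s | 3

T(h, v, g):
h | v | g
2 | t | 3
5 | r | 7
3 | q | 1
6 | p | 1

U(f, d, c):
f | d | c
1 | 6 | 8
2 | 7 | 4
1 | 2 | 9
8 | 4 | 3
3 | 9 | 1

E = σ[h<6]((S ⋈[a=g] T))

σ filters on h, owned by the right side.
E' = (S ⋈[a=g] σ[h<6](T))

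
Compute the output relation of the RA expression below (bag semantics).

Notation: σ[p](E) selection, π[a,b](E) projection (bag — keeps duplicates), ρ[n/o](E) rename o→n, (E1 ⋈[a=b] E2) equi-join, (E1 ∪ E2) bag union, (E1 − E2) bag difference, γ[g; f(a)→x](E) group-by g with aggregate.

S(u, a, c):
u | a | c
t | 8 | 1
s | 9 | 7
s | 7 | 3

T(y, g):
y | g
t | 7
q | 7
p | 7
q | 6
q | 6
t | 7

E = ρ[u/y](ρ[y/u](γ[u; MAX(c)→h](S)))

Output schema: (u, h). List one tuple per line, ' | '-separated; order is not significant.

Subexpression sizes:
  S → 3
  γ[u; MAX(c)→h](S) → 2
  ρ[y/u](γ[u; MAX(c)→h](S)) → 2
  ρ[u/y](ρ[y/u](γ[u; MAX(c)→h](S))) → 2

== RESULT ==
u | h
s | 7
t | 1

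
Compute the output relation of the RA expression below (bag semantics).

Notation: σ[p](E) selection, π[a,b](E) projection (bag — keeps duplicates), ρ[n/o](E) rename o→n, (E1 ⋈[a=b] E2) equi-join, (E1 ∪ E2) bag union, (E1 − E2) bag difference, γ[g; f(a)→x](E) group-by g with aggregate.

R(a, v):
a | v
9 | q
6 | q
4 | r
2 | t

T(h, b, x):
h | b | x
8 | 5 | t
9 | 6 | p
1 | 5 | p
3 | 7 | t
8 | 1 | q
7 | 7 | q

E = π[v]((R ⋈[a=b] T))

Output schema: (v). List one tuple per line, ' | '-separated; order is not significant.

Row counts bottom-up:
  R → 4
  T → 6
  (R ⋈[a=b] T) → 1
  π[v]((R ⋈[a=b] T)) → 1

== RESULT ==
v
q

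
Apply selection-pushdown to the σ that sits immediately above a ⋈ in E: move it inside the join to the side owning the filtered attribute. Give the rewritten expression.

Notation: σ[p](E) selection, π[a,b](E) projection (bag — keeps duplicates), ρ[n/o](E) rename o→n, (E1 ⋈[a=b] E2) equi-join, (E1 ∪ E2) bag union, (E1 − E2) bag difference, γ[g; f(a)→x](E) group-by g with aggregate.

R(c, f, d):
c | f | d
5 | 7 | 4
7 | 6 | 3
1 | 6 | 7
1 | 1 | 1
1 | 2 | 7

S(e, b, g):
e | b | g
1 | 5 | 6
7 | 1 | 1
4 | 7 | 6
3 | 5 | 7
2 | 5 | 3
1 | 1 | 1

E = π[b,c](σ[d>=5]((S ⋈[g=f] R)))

σ filters on d, owned by the right side.
E' = π[b,c]((S ⋈[g=f] σ[d>=5](R)))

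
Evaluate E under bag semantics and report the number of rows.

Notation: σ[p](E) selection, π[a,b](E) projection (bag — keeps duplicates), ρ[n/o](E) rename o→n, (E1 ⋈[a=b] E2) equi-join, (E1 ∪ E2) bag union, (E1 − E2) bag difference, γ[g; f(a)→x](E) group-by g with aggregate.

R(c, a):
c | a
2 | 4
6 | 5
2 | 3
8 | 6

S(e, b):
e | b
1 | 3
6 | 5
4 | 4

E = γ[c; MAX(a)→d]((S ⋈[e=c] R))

Subexpression sizes:
  S → 3
  R → 4
  (S ⋈[e=c] R) → 1
  γ[c; MAX(a)→d]((S ⋈[e=c] R)) → 1

|E| = 1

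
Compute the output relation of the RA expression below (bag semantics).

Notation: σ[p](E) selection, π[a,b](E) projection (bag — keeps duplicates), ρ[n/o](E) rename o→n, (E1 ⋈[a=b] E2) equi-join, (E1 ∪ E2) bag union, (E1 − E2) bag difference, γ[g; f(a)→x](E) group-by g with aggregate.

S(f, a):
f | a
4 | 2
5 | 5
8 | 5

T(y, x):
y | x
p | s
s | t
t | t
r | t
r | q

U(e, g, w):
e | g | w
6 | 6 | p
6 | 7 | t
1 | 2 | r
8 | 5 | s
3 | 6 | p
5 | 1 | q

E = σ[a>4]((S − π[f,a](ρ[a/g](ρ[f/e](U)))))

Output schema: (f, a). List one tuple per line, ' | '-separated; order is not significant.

Stepwise |·|:
  S → 3
  U → 6
  ρ[f/e](U) → 6
  ρ[a/g](ρ[f/e](U)) → 6
  π[f,a](ρ[a/g](ρ[f/e](U))) → 6
  (S − π[f,a](ρ[a/g](ρ[f/e](U)))) → 2
  σ[a>4]((S − π[f,a](ρ[a/g](ρ[f/e](U))))) → 1

== RESULT ==
f | a
5 | 5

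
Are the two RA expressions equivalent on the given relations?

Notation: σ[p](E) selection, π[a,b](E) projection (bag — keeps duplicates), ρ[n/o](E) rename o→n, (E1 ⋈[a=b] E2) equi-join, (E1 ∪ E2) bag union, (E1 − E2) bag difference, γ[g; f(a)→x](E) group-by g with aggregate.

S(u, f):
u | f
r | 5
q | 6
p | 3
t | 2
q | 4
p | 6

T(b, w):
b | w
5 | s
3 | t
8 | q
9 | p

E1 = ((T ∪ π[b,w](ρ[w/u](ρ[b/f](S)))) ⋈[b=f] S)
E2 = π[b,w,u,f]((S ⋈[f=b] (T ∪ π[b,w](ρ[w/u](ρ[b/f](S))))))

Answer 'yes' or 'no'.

E1 row counts bottom-up:
  T → 4
  S → 6
  ρ[b/f](S) → 6
  ρ[w/u](ρ[b/f](S)) → 6
  π[b,w](ρ[w/u](ρ[b/f](S))) → 6
  (T ∪ π[b,w](ρ[w/u](ρ[b/f](S)))) → 10
  S → 6
  ((T ∪ π[b,w](ρ[w/u](ρ[b/f](S)))) ⋈[b=f] S) → 10
E2 row counts bottom-up:
  S → 6
  T → 4
  S → 6
  ρ[b/f](S) → 6
  ρ[w/u](ρ[b/f](S)) → 6
  π[b,w](ρ[w/u](ρ[b/f](S))) → 6
  (T ∪ π[b,w](ρ[w/u](ρ[b/f](S)))) → 10
  (S ⋈[f=b] (T ∪ π[b,w](ρ[w/u](ρ[b/f](S))))) → 10
  π[b,w,u,f]((S ⋈[f=b] (T ∪ π[b,w](ρ[w/u](ρ[b/f](S)))))) → 10

E1 and E2 produce the same multiset:
b | w | u | f
2 | t | t | 2
3 | p | p | 3
3 | t | p | 3
4 | q | q | 4
5 | r | r | 5
5 | s | r | 5
6 | p | p | 6
6 | p | q | 6
6 | q | p | 6
6 | q | q | 6

yes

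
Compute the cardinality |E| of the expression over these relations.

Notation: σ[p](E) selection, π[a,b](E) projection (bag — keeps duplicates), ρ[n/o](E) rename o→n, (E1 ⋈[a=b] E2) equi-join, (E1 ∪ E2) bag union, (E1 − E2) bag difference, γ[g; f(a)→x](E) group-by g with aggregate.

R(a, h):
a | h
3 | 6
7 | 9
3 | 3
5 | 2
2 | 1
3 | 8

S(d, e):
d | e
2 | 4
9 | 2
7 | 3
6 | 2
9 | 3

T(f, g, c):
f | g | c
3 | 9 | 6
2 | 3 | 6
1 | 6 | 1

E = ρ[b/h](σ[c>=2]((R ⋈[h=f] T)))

Stepwise |·|:
  R → 6
  T → 3
  (R ⋈[h=f] T) → 3
  σ[c>=2]((R ⋈[h=f] T)) → 2
  ρ[b/h](σ[c>=2]((R ⋈[h=f] T))) → 2

|E| = 2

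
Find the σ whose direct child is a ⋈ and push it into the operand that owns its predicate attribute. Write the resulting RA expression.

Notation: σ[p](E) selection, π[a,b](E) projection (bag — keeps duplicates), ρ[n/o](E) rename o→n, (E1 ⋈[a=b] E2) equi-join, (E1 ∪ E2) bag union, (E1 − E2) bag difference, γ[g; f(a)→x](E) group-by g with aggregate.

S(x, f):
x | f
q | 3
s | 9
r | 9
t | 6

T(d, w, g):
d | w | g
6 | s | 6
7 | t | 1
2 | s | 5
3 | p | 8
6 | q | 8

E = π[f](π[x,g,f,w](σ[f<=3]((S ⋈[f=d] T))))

σ filters on f, owned by the left side.
E' = π[f](π[x,g,f,w]((σ[f<=3](S) ⋈[f=d] T)))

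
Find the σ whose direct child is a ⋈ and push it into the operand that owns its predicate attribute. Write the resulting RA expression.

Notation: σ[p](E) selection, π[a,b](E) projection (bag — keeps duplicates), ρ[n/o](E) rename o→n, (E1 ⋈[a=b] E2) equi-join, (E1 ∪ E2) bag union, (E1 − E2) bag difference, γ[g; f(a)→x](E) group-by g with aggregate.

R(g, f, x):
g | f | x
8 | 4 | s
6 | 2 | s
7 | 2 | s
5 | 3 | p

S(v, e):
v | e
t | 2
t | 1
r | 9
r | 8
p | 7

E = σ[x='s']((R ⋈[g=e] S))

σ filters on x, owned by the left side.
E' = (σ[x='s'](R) ⋈[g=e] S)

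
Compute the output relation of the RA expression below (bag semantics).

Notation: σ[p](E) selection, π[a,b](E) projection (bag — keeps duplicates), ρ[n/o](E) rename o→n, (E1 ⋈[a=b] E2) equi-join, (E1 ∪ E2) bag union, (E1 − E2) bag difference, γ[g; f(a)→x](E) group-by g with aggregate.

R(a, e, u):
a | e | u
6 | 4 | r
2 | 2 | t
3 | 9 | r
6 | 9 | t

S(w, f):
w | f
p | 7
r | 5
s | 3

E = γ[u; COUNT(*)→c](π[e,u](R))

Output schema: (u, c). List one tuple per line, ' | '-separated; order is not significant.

Subexpression sizes:
  R → 4
  π[e,u](R) → 4
  γ[u; COUNT(*)→c](π[e,u](R)) → 2

== RESULT ==
u | c
r | 2
t | 2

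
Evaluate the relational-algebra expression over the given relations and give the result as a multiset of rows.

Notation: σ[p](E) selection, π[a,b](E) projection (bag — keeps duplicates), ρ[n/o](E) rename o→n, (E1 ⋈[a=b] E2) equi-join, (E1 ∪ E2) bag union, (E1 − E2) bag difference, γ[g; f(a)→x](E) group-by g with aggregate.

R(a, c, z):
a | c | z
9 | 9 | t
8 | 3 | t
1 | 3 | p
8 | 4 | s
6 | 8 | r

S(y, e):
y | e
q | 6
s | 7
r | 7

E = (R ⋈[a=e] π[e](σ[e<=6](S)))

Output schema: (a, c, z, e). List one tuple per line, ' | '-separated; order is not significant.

Subexpression sizes:
  R → 5
  S → 3
  σ[e<=6](S) → 1
  π[e](σ[e<=6](S)) → 1
  (R ⋈[a=e] π[e](σ[e<=6](S))) → 1

== RESULT ==
a | c | z | e
6 | 8 | r | 6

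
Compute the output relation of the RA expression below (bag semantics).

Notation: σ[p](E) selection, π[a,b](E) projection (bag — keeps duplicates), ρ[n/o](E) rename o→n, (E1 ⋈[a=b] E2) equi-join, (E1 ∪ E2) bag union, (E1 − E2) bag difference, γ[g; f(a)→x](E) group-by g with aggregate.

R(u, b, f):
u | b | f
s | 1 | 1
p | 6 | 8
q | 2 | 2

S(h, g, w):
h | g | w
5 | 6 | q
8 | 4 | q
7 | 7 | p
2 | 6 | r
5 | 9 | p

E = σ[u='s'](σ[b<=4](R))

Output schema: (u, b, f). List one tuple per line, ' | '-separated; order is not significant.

Row counts bottom-up:
  R → 3
  σ[b<=4](R) → 2
  σ[u='s'](σ[b<=4](R)) → 1

== RESULT ==
u | b | f
s | 1 | 1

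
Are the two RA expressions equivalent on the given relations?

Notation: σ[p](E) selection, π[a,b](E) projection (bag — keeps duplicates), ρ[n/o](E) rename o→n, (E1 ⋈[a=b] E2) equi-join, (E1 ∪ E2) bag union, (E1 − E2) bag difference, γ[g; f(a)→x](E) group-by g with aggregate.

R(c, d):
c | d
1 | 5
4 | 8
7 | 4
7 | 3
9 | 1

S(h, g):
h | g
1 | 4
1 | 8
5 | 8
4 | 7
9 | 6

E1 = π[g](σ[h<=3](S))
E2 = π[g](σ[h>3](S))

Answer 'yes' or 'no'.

E1 row counts bottom-up:
  S → 5
  σ[h<=3](S) → 2
  π[g](σ[h<=3](S)) → 2
E2 row counts bottom-up:
  S → 5
  σ[h>3](S) → 3
  π[g](σ[h>3](S)) → 3

E1 result:
g
4
8
E2 result:
g
6
7
8
Witness: (6,) appears 0× in E1 but 1× in E2.

no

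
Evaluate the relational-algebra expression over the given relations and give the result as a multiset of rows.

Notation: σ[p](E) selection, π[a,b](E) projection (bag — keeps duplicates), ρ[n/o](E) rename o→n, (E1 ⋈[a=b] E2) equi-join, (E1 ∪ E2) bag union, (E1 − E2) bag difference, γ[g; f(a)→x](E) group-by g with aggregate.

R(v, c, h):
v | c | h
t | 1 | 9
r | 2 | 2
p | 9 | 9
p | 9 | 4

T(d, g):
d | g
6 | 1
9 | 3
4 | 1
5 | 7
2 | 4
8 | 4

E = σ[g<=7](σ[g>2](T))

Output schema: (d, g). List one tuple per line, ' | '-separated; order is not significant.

Per-node cardinality:
  T → 6
  σ[g>2](T) → 4
  σ[g<=7](σ[g>2](T)) → 4

== RESULT ==
d | g
2 | 4
5 | 7
8 | 4
9 | 3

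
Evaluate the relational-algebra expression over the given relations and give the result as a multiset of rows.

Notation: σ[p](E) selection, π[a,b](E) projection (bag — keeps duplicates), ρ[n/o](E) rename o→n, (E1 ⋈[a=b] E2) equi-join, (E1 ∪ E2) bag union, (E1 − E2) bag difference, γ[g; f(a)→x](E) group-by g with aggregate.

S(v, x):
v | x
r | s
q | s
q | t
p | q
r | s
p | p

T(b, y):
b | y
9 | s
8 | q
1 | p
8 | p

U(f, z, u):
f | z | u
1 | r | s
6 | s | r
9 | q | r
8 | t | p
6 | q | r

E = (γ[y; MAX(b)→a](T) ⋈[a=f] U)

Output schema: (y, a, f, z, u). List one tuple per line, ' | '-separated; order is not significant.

Subexpression sizes:
  T → 4
  γ[y; MAX(b)→a](T) → 3
  U → 5
  (γ[y; MAX(b)→a](T) ⋈[a=f] U) → 3

== RESULT ==
y | a | f | z | u
p | 8 | 8 | t | p
q | 8 | 8 | t | p
s | 9 | 9 | q | r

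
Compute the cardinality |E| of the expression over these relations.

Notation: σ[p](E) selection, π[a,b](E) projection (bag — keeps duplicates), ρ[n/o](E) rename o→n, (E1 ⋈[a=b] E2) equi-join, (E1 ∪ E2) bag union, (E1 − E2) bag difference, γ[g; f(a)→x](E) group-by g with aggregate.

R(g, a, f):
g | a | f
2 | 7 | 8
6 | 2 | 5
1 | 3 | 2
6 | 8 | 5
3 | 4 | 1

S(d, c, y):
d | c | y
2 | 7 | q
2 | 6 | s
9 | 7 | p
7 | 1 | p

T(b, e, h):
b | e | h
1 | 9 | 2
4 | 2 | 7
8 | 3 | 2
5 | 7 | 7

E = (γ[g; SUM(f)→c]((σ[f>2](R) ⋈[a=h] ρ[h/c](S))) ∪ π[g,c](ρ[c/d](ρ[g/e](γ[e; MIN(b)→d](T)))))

Per-node cardinality:
  R → 5
  σ[f>2](R) → 3
  S → 4
  ρ[h/c](S) → 4
  (σ[f>2](R) ⋈[a=h] ρ[h/c](S)) → 2
  γ[g; SUM(f)→c]((σ[f>2](R) ⋈[a=h] ρ[h/c](S))) → 1
  T → 4
  γ[e; MIN(b)→d](T) → 4
  ρ[g/e](γ[e; MIN(b)→d](T)) → 4
  ρ[c/d](ρ[g/e](γ[e; MIN(b)→d](T))) → 4
  π[g,c](ρ[c/d](ρ[g/e](γ[e; MIN(b)→d](T)))) → 4
  (γ[g; SUM(f)→c]((σ[f>2](R) ⋈[a=h] ρ[h/c](S))) ∪ π[g,c](ρ[c/d](ρ[g/e](γ[e; MIN(b)→d](T))))) → 5

|E| = 5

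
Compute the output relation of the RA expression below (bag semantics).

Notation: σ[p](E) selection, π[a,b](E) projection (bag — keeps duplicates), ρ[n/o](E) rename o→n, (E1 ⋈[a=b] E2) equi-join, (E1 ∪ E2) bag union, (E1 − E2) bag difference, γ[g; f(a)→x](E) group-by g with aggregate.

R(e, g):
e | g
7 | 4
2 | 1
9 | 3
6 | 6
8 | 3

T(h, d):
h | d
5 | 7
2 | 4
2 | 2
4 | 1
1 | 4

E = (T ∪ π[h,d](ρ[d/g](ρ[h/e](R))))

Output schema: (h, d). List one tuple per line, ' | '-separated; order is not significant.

Row counts bottom-up:
  T → 5
  R → 5
  ρ[h/e](R) → 5
  ρ[d/g](ρ[h/e](R)) → 5
  π[h,d](ρ[d/g](ρ[h/e](R))) → 5
  (T ∪ π[h,d](ρ[d/g](ρ[h/e](R)))) → 10

== RESULT ==
h | d
1 | 4
2 | 1
2 | 2
2 | 4
4 | 1
5 | 7
6 | 6
7 | 4
8 | 3
9 | 3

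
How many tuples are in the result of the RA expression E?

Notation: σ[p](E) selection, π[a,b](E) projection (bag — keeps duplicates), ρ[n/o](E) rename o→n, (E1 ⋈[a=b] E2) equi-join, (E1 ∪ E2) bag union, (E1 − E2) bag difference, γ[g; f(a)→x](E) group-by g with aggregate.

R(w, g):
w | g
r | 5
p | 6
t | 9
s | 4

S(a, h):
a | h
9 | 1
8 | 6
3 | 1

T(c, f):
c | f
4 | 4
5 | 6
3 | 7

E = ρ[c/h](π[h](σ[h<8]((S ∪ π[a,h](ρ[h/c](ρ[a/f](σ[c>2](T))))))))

Row counts bottom-up:
  S → 3
  T → 3
  σ[c>2](T) → 3
  ρ[a/f](σ[c>2](T)) → 3
  ρ[h/c](ρ[a/f](σ[c>2](T))) → 3
  π[a,h](ρ[h/c](ρ[a/f](σ[c>2](T)))) → 3
  (S ∪ π[a,h](ρ[h/c](ρ[a/f](σ[c>2](T))))) → 6
  σ[h<8]((S ∪ π[a,h](ρ[h/c](ρ[a/f](σ[c>2](T)))))) → 6
  π[h](σ[h<8]((S ∪ π[a,h](ρ[h/c](ρ[a/f](σ[c>2](T))))))) → 6
  ρ[c/h](π[h](σ[h<8]((S ∪ π[a,h](ρ[h/c](ρ[a/f](σ[c>2](T)))))))) → 6

|E| = 6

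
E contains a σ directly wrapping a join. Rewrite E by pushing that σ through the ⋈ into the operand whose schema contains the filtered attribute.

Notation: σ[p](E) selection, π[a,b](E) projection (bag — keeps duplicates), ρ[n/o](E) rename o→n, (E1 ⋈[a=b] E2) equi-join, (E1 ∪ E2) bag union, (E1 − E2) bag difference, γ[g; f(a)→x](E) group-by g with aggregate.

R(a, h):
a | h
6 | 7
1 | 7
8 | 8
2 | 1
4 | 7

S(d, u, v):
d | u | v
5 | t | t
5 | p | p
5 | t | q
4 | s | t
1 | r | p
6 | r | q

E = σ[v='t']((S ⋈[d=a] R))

σ filters on v, owned by the left side.
E' = (σ[v='t'](S) ⋈[d=a] R)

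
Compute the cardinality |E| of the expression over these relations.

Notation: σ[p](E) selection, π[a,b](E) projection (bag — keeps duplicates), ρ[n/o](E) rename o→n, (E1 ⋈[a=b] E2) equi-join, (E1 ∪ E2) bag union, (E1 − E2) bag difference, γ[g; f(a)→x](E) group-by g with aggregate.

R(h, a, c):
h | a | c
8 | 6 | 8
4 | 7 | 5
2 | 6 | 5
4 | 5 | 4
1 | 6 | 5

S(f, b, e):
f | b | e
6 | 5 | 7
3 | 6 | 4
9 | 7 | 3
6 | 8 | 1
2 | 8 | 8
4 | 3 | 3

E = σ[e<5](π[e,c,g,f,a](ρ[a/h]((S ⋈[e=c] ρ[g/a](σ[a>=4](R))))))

Subexpression sizes:
  S → 6
  R → 5
  σ[a>=4](R) → 5
  ρ[g/a](σ[a>=4](R)) → 5
  (S ⋈[e=c] ρ[g/a](σ[a>=4](R))) → 2
  ρ[a/h]((S ⋈[e=c] ρ[g/a](σ[a>=4](R)))) → 2
  π[e,c,g,f,a](ρ[a/h]((S ⋈[e=c] ρ[g/a](σ[a>=4](R))))) → 2
  σ[e<5](π[e,c,g,f,a](ρ[a/h]((S ⋈[e=c] ρ[g/a](σ[a>=4](R)))))) → 1

|E| = 1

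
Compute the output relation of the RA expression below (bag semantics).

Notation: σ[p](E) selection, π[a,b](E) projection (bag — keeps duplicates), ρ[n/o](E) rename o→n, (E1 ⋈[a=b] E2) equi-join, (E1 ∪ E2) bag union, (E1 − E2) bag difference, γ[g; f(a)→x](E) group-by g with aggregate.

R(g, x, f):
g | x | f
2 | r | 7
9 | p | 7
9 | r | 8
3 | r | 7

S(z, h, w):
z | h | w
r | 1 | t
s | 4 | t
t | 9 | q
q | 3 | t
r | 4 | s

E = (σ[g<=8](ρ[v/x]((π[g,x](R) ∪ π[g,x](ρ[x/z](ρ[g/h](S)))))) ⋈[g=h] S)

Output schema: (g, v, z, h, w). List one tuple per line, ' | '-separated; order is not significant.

Per-node cardinality:
  R → 4
  π[g,x](R) → 4
  S → 5
  ρ[g/h](S) → 5
  ρ[x/z](ρ[g/h](S)) → 5
  π[g,x](ρ[x/z](ρ[g/h](S))) → 5
  (π[g,x](R) ∪ π[g,x](ρ[x/z](ρ[g/h](S)))) → 9
  ρ[v/x]((π[g,x](R) ∪ π[g,x](ρ[x/z](ρ[g/h](S))))) → 9
  σ[g<=8](ρ[v/x]((π[g,x](R) ∪ π[g,x](ρ[x/z](ρ[g/h](S)))))) → 6
  S → 5
  (σ[g<=8](ρ[v/x]((π[g,x](R) ∪ π[g,x](ρ[x/z](ρ[g/h](S)))))) ⋈[g=h] S) → 7

== RESULT ==
g | v | z | h | w
1 | r | r | 1 | t
3 | q | q | 3 | t
3 | r | q | 3 | t
4 | r | r | 4 | s
4 | r | s | 4 | t
4 | s | r | 4 | s
4 | s | s | 4 | t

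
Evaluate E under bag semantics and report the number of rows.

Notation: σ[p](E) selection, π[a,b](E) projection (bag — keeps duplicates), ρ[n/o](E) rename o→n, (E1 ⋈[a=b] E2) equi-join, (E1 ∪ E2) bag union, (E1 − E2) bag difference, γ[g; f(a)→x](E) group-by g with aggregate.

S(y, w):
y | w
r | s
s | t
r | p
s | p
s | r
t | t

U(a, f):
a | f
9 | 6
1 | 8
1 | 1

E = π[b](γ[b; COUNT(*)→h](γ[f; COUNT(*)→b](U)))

Per-node cardinality:
  U → 3
  γ[f; COUNT(*)→b](U) → 3
  γ[b; COUNT(*)→h](γ[f; COUNT(*)→b](U)) → 1
  π[b](γ[b; COUNT(*)→h](γ[f; COUNT(*)→b](U))) → 1

|E| = 1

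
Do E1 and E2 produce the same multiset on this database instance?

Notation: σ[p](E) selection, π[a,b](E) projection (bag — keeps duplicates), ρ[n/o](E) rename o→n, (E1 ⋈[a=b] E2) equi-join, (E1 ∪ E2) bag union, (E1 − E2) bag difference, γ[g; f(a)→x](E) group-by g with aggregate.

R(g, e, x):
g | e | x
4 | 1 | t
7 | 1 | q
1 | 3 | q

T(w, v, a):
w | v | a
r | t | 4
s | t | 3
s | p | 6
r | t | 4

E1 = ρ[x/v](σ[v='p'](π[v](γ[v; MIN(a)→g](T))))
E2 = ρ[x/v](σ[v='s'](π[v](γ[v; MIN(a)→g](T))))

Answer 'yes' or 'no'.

E1 per-node cardinality:
  T → 4
  γ[v; MIN(a)→g](T) → 2
  π[v](γ[v; MIN(a)→g](T)) → 2
  σ[v='p'](π[v](γ[v; MIN(a)→g](T))) → 1
  ρ[x/v](σ[v='p'](π[v](γ[v; MIN(a)→g](T)))) → 1
E2 per-node cardinality:
  T → 4
  γ[v; MIN(a)→g](T) → 2
  π[v](γ[v; MIN(a)→g](T)) → 2
  σ[v='s'](π[v](γ[v; MIN(a)→g](T))) → 0
  ρ[x/v](σ[v='s'](π[v](γ[v; MIN(a)→g](T)))) → 0

E1 result:
x
p
E2 result:
x
(0 rows)
Witness: ('p',) appears 1× in E1 but 0× in E2.

no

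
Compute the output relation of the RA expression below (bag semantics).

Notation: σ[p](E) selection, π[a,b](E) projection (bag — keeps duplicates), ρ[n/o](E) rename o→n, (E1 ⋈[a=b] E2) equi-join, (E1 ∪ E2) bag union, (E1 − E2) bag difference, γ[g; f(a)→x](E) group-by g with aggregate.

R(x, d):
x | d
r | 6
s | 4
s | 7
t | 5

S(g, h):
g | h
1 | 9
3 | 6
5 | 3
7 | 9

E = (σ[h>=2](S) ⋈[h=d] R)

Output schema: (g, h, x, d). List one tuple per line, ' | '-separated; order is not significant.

Stepwise |·|:
  S → 4
  σ[h>=2](S) → 4
  R → 4
  (σ[h>=2](S) ⋈[h=d] R) → 1

== RESULT ==
g | h | x | d
3 | 6 | r | 6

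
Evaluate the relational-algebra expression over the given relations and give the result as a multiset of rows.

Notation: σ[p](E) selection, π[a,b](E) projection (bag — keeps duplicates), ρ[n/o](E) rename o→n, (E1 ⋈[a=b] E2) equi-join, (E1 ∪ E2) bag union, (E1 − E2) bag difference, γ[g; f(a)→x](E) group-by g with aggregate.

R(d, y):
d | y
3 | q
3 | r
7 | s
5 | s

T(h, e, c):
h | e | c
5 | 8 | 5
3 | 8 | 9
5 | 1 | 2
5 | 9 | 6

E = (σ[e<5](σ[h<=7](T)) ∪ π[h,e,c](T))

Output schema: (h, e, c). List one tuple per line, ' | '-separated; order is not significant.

Per-node cardinality:
  T → 4
  σ[h<=7](T) → 4
  σ[e<5](σ[h<=7](T)) → 1
  T → 4
  π[h,e,c](T) → 4
  (σ[e<5](σ[h<=7](T)) ∪ π[h,e,c](T)) → 5

== RESULT ==
h | e | c
3 | 8 | 9
5 | 1 | 2
5 | 1 | 2
5 | 8 | 5
5 | 9 | 6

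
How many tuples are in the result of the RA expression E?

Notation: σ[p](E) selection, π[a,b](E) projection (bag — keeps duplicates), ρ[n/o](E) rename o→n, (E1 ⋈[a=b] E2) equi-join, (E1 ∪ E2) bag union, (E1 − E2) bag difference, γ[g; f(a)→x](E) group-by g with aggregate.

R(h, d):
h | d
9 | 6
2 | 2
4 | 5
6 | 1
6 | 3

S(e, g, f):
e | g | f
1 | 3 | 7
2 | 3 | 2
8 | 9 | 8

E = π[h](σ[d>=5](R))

Row counts bottom-up:
  R → 5
  σ[d>=5](R) → 2
  π[h](σ[d>=5](R)) → 2

|E| = 2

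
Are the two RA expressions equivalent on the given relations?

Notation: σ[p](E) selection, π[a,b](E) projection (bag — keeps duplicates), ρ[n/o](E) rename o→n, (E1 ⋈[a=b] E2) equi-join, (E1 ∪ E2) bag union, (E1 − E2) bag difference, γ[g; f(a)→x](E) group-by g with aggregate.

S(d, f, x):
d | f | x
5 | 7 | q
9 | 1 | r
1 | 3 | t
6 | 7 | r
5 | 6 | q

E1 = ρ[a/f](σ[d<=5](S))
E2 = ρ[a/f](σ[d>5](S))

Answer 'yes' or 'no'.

E1 per-node cardinality:
  S → 5
  σ[d<=5](S) → 3
  ρ[a/f](σ[d<=5](S)) → 3
E2 per-node cardinality:
  S → 5
  σ[d>5](S) → 2
  ρ[a/f](σ[d>5](S)) → 2

E1 result:
d | a | x
1 | 3 | t
5 | 6 | q
5 | 7 | q
E2 result:
d | a | x
6 | 7 | r
9 | 1 | r
Witness: (5, 6, 'q') appears 1× in E1 but 0× in E2.

no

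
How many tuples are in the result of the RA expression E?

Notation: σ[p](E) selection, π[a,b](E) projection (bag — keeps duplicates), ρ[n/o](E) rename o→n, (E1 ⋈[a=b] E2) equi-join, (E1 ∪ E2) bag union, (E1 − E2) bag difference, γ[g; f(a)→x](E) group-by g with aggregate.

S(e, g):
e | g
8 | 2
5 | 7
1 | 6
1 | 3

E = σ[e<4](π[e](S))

Stepwise |·|:
  S → 4
  π[e](S) → 4
  σ[e<4](π[e](S)) → 2

|E| = 2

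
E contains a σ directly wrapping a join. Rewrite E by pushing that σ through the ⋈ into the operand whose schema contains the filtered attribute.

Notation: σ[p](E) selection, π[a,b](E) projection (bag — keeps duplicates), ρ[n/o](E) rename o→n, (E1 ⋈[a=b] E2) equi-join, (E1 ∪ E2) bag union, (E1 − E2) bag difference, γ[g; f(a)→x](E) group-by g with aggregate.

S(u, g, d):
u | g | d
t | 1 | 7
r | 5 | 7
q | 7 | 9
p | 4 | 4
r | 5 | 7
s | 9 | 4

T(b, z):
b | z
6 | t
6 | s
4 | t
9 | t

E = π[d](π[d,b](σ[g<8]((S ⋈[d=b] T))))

σ filters on g, owned by the left side.
E' = π[d](π[d,b]((σ[g<8](S) ⋈[d=b] T)))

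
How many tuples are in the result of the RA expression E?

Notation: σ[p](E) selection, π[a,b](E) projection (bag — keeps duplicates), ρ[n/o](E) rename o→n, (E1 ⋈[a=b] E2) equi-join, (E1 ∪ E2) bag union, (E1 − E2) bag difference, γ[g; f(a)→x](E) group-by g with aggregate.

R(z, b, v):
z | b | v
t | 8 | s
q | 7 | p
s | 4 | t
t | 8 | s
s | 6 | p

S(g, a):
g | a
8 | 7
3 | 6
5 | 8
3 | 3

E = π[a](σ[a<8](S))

Subexpression sizes:
  S → 4
  σ[a<8](S) → 3
  π[a](σ[a<8](S)) → 3

|E| = 3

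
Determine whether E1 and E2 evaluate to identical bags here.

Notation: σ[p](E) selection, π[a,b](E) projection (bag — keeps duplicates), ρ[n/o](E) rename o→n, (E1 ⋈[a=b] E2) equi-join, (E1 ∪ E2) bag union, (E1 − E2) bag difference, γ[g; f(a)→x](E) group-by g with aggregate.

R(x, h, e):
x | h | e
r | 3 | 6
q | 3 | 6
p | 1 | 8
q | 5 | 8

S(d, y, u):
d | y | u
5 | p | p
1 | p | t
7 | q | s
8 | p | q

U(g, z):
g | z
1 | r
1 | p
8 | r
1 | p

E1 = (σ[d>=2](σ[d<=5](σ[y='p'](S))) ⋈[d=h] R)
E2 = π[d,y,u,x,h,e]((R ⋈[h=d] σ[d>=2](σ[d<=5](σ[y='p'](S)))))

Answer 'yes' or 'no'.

E1 stepwise |·|:
  S → 4
  σ[y='p'](S) → 3
  σ[d<=5](σ[y='p'](S)) → 2
  σ[d>=2](σ[d<=5](σ[y='p'](S))) → 1
  R → 4
  (σ[d>=2](σ[d<=5](σ[y='p'](S))) ⋈[d=h] R) → 1
E2 stepwise |·|:
  R → 4
  S → 4
  σ[y='p'](S) → 3
  σ[d<=5](σ[y='p'](S)) → 2
  σ[d>=2](σ[d<=5](σ[y='p'](S))) → 1
  (R ⋈[h=d] σ[d>=2](σ[d<=5](σ[y='p'](S)))) → 1
  π[d,y,u,x,h,e]((R ⋈[h=d] σ[d>=2](σ[d<=5](σ[y='p'](S))))) → 1

E1 and E2 produce the same multiset:
d | y | u | x | h | e
5 | p | p | q | 5 | 8

yes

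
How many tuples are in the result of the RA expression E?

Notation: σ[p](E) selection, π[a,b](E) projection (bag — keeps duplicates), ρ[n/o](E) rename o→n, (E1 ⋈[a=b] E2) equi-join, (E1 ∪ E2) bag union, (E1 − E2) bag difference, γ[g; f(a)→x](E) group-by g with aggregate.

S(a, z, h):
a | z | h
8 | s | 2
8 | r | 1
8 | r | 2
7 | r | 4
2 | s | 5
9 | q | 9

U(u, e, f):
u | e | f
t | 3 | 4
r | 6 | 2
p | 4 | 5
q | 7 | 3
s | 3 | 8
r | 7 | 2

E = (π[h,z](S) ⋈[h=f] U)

Per-node cardinality:
  S → 6
  π[h,z](S) → 6
  U → 6
  (π[h,z](S) ⋈[h=f] U) → 6

|E| = 6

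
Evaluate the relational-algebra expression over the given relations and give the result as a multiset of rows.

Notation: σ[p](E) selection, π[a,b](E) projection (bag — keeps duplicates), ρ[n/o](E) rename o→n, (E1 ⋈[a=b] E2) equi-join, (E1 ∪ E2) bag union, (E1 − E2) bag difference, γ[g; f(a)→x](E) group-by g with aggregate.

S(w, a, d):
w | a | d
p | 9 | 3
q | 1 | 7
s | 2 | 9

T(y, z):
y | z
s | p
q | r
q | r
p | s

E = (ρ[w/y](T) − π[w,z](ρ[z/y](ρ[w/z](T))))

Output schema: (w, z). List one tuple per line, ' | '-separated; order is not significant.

Subexpression sizes:
  T → 4
  ρ[w/y](T) → 4
  T → 4
  ρ[w/z](T) → 4
  ρ[z/y](ρ[w/z](T)) → 4
  π[w,z](ρ[z/y](ρ[w/z](T))) → 4
  (ρ[w/y](T) − π[w,z](ρ[z/y](ρ[w/z](T)))) → 2

== RESULT ==
w | z
q | r
q | r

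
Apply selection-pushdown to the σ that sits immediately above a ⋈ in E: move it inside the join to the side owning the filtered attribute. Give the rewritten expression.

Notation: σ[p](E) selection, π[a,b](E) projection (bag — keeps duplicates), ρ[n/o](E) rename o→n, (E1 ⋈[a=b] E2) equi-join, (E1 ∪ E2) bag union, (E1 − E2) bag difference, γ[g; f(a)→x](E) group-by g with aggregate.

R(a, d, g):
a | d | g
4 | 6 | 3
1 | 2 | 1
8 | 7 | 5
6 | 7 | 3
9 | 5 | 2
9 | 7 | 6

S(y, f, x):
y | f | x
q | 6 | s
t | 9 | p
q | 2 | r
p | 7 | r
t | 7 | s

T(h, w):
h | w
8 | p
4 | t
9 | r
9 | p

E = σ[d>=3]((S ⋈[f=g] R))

σ filters on d, owned by the right side.
E' = (S ⋈[f=g] σ[d>=3](R))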